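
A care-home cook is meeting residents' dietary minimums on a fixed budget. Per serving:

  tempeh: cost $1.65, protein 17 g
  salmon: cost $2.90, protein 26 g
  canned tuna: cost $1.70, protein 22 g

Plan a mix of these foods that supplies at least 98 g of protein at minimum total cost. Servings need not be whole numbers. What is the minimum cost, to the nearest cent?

Cost per g of protein: canned tuna $0.0773, tempeh $0.0971, salmon $0.1115.
With no serving limits, use only canned tuna: 98 g / 22 g = 4.455 servings × $1.70 = $7.57.

$7.57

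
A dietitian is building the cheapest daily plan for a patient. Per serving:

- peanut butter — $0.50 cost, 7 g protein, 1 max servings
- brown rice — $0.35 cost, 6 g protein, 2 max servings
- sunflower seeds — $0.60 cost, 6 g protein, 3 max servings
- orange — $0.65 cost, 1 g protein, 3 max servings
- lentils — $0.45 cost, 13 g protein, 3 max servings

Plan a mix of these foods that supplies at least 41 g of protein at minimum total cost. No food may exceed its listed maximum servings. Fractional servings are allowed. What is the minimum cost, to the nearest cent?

Cost per g of protein: lentils $0.0346, brown rice $0.0583, peanut butter $0.0714, sunflower seeds $0.1000, orange $0.6500.
Take 3 servings of lentils: +39.0 g protein for $1.35 (total $1.35, still need 2.0 g).
Take 0.3333 servings of brown rice: +2.0 g protein for $0.12 (total $1.47, still need 0.0 g).
Filling from the cheapest source first is optimal under one linear minimum: $1.47.

$1.47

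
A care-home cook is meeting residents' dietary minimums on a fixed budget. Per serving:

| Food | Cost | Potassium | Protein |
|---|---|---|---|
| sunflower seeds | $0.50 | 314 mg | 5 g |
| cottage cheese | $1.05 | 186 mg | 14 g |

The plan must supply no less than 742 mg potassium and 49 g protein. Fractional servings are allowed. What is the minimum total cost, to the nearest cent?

Two binding constraints pin down two serving amounts, so the optimal mix uses at most two foods. The candidates are each food alone (scaled to the tighter of potassium/protein) and each pair with both constraints tight.
sunflower seeds only: max(742/314, 49/5) = 9.8 servings → $4.90.
cottage cheese only: max(742/186, 49/14) = 3.989 servings → $4.19.
sunflower seeds + cottage cheese with both tight: 0.3676 servings and 3.369 servings → $3.72.
So the least-cost plan costs $3.72.

$3.72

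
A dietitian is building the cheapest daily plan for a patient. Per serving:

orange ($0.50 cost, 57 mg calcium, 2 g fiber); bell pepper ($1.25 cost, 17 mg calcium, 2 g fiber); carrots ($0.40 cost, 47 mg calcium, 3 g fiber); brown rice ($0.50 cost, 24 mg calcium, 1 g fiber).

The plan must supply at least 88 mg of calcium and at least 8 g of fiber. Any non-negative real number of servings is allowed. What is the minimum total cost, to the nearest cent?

An LP optimum is at a vertex; with two nutrient constraints at most two foods are used. Check each candidate.
orange only: max(88/57, 8/2) = 4 servings → $2.00.
bell pepper only: max(88/17, 8/2) = 5.176 servings → $6.47.
carrots only: max(88/47, 8/3) = 2.667 servings → $1.07.
brown rice only: max(88/24, 8/1) = 8 servings → $4.00.
orange + bell pepper with both tight: 0.5 servings and 3.5 servings → $4.62.
orange + carrots: the both-tight solution has a negative serving — not a feasible corner.
orange + brown rice: the both-tight solution has a negative serving — not a feasible corner.
bell pepper + carrots with both tight: 2.605 servings and 0.9302 servings → $3.63.
bell pepper + brown rice with both tight: 3.355 servings and 1.29 servings → $4.84.
carrots + brown rice with both targets exact would need a negative amount; discard.
Cheapest feasible corner: $1.07.

$1.07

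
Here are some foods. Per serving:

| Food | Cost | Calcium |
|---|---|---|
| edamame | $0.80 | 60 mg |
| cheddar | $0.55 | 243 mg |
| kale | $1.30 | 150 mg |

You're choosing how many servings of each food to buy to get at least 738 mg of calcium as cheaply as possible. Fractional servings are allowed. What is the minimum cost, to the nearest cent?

$1.67

Cost per mg of calcium: cheddar $0.0023, kale $0.0087, edamame $0.0133.
With no serving limits, use only cheddar: 738 mg / 243 mg = 3.037 servings × $0.55 = $1.67.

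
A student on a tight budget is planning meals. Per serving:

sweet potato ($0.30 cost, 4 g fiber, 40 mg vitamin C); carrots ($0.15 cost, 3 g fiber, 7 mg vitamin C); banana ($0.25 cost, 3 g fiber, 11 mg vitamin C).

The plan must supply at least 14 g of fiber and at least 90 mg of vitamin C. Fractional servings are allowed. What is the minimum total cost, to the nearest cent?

$0.89

Check every corner: each single food scaled to meet both minima, and each pair solved so both constraints bind.
sweet potato only: max(14/4, 90/40) = 3.5 servings → $1.05.
carrots only: max(14/3, 90/7) = 12.86 servings → $1.93.
banana only: max(14/3, 90/11) = 8.182 servings → $2.05.
sweet potato + carrots with both tight: 1.87 servings and 2.174 servings → $0.89.
sweet potato + banana with both tight: 1.526 servings and 2.632 servings → $1.12.
carrots + banana: the both-tight solution has a negative serving — not a feasible corner.
So the least-cost plan costs $0.89.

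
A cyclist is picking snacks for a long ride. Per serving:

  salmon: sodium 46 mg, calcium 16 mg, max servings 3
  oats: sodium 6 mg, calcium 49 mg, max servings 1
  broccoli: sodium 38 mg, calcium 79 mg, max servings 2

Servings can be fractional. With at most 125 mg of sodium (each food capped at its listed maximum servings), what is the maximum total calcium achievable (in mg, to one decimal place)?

222.0 mg

Calcium per mg sodium: oats 8.167, broccoli 2.079, salmon 0.3478.
Take 1 serving of oats: uses 6 mg sodium, +49.0 mg calcium (running total 49.0 mg).
Take 2 servings of broccoli: uses 76 mg sodium, +158.0 mg calcium (running total 207.0 mg).
Take 0.9348 servings of salmon: uses 43 mg sodium, +15.0 mg calcium (running total 222.0 mg).
Greedy by best ratio exhausts the sodium allowance optimally: 222.0 mg.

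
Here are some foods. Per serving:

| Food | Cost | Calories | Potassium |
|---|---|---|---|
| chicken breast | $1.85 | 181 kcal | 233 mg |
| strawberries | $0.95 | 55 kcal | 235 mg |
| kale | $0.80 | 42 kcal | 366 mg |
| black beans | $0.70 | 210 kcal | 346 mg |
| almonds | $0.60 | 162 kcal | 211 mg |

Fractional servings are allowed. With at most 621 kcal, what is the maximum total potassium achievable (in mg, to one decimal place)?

Potassium per kcal: kale 8.714, strawberries 4.273, black beans 1.648, almonds 1.302, chicken breast 1.287.
With no serving limits, spend the whole calories allowance on kale: 621 kcal / 42 kcal × 366 mg = 5411.6 mg.

5411.6 mg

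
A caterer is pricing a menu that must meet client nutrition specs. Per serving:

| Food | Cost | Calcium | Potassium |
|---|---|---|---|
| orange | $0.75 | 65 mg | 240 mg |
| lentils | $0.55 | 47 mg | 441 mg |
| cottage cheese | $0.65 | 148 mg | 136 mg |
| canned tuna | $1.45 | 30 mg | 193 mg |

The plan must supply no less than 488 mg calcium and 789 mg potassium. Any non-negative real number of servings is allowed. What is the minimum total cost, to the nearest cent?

This is a tiny linear program; its minimum lies at a vertex of the feasible set. List the vertices and price them.
orange only: max(488/65, 789/240) = 7.508 servings → $5.63.
lentils only: max(488/47, 789/441) = 10.38 servings → $5.71.
cottage cheese only: max(488/148, 789/136) = 5.801 servings → $3.77.
canned tuna only: max(488/30, 789/193) = 16.27 servings → $23.59.
orange + lentils with both targets exact would need a negative amount; discard.
orange + cottage cheese with both tight: 1.889 servings and 2.468 servings → $3.02.
orange + canned tuna with both targets exact would need a negative amount; discard.
lentils + cottage cheese with both tight: 0.8561 servings and 3.025 servings → $2.44.
lentils + canned tuna with both targets exact would need a negative amount; discard.
cottage cheese + canned tuna with both tight: 2.88 servings and 2.059 servings → $4.86.
So the least-cost plan costs $2.44.

$2.44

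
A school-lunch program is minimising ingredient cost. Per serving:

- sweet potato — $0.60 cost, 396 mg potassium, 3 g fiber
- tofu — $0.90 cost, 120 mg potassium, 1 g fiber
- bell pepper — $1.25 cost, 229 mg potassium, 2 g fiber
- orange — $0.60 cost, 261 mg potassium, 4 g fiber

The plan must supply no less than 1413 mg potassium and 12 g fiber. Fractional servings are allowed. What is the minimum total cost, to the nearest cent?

$2.27

sweet potato only: max(1413/396, 12/3) = 4 servings → $2.40.
tofu only: max(1413/120, 12/1) = 12 servings → $10.80.
bell pepper only: max(1413/229, 12/2) = 6.17 servings → $7.71.
orange only: max(1413/261, 12/4) = 5.414 servings → $3.25.
sweet potato + tofu: intersection lies outside the first quadrant.
sweet potato + bell pepper with both tight: 0.7429 servings and 4.886 servings → $6.55.
sweet potato + orange with both tight: 3.146 servings and 0.6404 servings → $2.27.
tofu + bell pepper with both tight: 7.091 servings and 2.455 servings → $9.45.
tofu + orange with both tight: 11.51 servings and 0.1233 servings → $10.43.
bell pepper + orange with both targets exact would need a negative amount; discard.
So the least-cost plan costs $2.27.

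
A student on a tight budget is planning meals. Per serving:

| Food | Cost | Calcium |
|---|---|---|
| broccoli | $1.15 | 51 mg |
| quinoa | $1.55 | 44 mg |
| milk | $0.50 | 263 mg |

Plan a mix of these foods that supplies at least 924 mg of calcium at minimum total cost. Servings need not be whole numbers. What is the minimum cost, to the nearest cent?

Cost per mg of calcium: milk $0.0019, broccoli $0.0225, quinoa $0.0352.
With no serving limits, use only milk: 924 mg / 263 mg = 3.513 servings × $0.50 = $1.76.

$1.76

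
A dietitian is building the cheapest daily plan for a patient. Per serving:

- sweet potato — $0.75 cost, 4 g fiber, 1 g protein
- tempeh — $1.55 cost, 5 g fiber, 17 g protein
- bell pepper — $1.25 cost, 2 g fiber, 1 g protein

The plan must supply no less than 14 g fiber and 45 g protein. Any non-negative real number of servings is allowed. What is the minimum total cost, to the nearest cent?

Minimising a linear cost over {fiber ≥ 14, protein ≥ 45, servings ≥ 0} — the optimum is at a vertex, using one or two foods.
sweet potato only: max(14/4, 45/1) = 45 servings → $33.75.
tempeh only: max(14/5, 45/17) = 2.8 servings → $4.34.
bell pepper only: max(14/2, 45/1) = 45 servings → $56.25.
sweet potato + tempeh with both tight: 0.2063 servings and 2.635 servings → $4.24.
sweet potato + bell pepper: the both-tight solution has a negative serving — not a feasible corner.
tempeh + bell pepper with both tight: 2.621 servings and 0.4483 servings → $4.62.
So the least-cost plan costs $4.24.

$4.24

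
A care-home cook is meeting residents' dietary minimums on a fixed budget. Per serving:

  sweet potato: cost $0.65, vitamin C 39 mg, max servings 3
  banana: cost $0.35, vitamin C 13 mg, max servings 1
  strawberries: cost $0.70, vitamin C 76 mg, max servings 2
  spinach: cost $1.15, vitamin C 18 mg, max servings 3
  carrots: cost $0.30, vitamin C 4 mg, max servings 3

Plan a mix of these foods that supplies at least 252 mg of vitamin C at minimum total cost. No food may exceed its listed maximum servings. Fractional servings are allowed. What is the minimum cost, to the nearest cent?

Cost per mg of vitamin C: strawberries $0.0092, sweet potato $0.0167, banana $0.0269, spinach $0.0639, carrots $0.0750.
Take 2 servings of strawberries: +152.0 mg vitamin C for $1.40 (total $1.40, still need 100.0 mg).
Take 2.564 servings of sweet potato: +100.0 mg vitamin C for $1.67 (total $3.07, still need 0.0 mg).
Greedy by cheapest-per-mg is optimal for a single linear constraint, so the minimum cost is $3.07.

$3.07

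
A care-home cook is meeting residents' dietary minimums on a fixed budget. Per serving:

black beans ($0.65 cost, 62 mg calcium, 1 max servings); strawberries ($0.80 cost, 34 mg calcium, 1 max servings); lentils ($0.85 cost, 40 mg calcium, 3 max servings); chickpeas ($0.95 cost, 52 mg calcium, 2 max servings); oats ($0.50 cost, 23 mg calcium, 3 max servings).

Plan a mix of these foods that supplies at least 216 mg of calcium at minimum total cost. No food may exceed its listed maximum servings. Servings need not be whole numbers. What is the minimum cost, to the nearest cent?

Cost per mg of calcium: black beans $0.0105, chickpeas $0.0183, lentils $0.0213, oats $0.0217, strawberries $0.0235.
Take 1 serving of black beans: +62.0 mg calcium for $0.65 (total $0.65, still need 154.0 mg).
Take 2 servings of chickpeas: +104.0 mg calcium for $1.90 (total $2.55, still need 50.0 mg).
Take 1.25 servings of lentils: +50.0 mg calcium for $1.06 (total $3.61, still need 0.0 mg).
Filling from the cheapest source first is optimal under one linear minimum: $3.61.

$3.61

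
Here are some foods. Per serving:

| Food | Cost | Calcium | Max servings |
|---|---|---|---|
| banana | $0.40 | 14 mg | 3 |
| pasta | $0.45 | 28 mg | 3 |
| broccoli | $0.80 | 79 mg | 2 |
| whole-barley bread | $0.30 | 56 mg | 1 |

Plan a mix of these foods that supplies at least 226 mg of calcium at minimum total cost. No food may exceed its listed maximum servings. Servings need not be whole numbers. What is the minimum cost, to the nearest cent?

Cost per mg of calcium: whole-barley bread $0.0054, broccoli $0.0101, pasta $0.0161, banana $0.0286.
Take 1 serving of whole-barley bread: +56.0 mg calcium for $0.30 (total $0.30, still need 170.0 mg).
Take 2 servings of broccoli: +158.0 mg calcium for $1.60 (total $1.90, still need 12.0 mg).
Take 0.4286 servings of pasta: +12.0 mg calcium for $0.19 (total $2.09, still need 0.0 mg).
Greedy by cheapest-per-mg is optimal for a single linear constraint, so the minimum cost is $2.09.

$2.09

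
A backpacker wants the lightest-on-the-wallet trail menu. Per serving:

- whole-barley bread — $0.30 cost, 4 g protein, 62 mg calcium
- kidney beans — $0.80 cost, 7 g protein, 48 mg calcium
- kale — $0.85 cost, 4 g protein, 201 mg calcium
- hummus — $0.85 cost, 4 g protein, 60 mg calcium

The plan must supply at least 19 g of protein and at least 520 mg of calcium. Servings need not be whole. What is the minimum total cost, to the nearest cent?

Minimising a linear cost over {protein ≥ 19, calcium ≥ 520, servings ≥ 0} — the optimum is at a vertex, using one or two foods.
whole-barley bread only: max(19/4, 520/62) = 8.387 servings → $2.52.
kidney beans only: max(19/7, 520/48) = 10.83 servings → $8.67.
kale only: max(19/4, 520/201) = 4.75 servings → $4.04.
hummus only: max(19/4, 520/60) = 8.667 servings → $7.37.
whole-barley bread + kidney beans: intersection lies outside the first quadrant.
whole-barley bread + kale with both tight: 3.128 servings and 1.622 servings → $2.32.
whole-barley bread + hummus: the both-tight solution has a negative serving — not a feasible corner.
kidney beans + kale with both tight: 1.431 servings and 2.245 servings → $3.05.
kidney beans + hummus: intersection lies outside the first quadrant.
kale + hummus with both tight: 1.667 servings and 3.083 servings → $4.04.
Cheapest feasible corner: $2.32.

$2.32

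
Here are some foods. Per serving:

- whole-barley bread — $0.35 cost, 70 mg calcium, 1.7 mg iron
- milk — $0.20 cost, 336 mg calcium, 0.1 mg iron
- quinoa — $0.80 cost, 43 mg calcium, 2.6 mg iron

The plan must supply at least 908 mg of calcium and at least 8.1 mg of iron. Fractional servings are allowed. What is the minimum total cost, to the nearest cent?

$1.98

With two linear requirements the optimum uses one or two foods; enumerate the corners.
whole-barley bread only: max(908/70, 8.1/1.7) = 12.97 servings → $4.54.
milk only: max(908/336, 8.1/0.1) = 81 servings → $16.20.
quinoa only: max(908/43, 8.1/2.6) = 21.12 servings → $16.89.
whole-barley bread + milk with both tight: 4.663 servings and 1.731 servings → $1.98.
whole-barley bread + quinoa: the both-tight solution has a negative serving — not a feasible corner.
milk + quinoa with both tight: 2.315 servings and 3.026 servings → $2.88.
Cheapest feasible corner: $1.98.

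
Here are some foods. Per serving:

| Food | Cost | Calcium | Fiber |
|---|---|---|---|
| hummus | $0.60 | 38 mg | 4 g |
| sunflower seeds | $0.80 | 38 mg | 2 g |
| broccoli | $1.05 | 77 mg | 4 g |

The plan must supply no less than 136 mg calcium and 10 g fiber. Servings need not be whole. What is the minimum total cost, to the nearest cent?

$1.97

An LP optimum is at a vertex; with two nutrient constraints at most two foods are used. Check each candidate.
hummus only: max(136/38, 10/4) = 3.579 servings → $2.15.
sunflower seeds only: max(136/38, 10/2) = 5 servings → $4.00.
broccoli only: max(136/77, 10/4) = 2.5 servings → $2.62.
hummus + sunflower seeds with both tight: 1.421 servings and 2.158 servings → $2.58.
hummus + broccoli with both tight: 1.449 servings and 1.051 servings → $1.97.
sunflower seeds + broccoli: intersection lies outside the first quadrant.
So the least-cost plan costs $1.97.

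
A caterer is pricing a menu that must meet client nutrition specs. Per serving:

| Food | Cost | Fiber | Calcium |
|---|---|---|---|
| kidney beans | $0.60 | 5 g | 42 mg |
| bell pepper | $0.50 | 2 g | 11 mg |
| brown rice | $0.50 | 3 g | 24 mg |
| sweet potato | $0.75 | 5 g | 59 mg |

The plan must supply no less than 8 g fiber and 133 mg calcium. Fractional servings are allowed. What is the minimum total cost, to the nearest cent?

$1.69

Compare the cost at each extreme point of the feasible region.
kidney beans only: max(8/5, 133/42) = 3.167 servings → $1.90.
bell pepper only: max(8/2, 133/11) = 12.09 servings → $6.05.
brown rice only: max(8/3, 133/24) = 5.542 servings → $2.77.
sweet potato only: max(8/5, 133/59) = 2.254 servings → $1.69.
kidney beans + bell pepper: the both-tight solution has a negative serving — not a feasible corner.
kidney beans + brown rice with both targets exact would need a negative amount; discard.
kidney beans + sweet potato with both targets exact would need a negative amount; discard.
bell pepper + brown rice: intersection lies outside the first quadrant.
bell pepper + sweet potato: intersection lies outside the first quadrant.
brown rice + sweet potato: intersection lies outside the first quadrant.
So the least-cost plan costs $1.69.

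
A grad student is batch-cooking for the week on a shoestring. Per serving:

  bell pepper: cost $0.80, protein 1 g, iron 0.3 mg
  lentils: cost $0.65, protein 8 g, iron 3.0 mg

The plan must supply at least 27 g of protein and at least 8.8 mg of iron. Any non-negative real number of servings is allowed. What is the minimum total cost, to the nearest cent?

Check every corner: each single food scaled to meet both minima, and each pair solved so both constraints bind.
bell pepper only: max(27/1, 8.8/0.3) = 29.33 servings → $23.47.
lentils only: max(27/8, 8.8/3.0) = 3.375 servings → $2.19.
bell pepper + lentils with both tight: 17.67 servings and 1.167 servings → $14.89.
Cheapest feasible corner: $2.19.

$2.19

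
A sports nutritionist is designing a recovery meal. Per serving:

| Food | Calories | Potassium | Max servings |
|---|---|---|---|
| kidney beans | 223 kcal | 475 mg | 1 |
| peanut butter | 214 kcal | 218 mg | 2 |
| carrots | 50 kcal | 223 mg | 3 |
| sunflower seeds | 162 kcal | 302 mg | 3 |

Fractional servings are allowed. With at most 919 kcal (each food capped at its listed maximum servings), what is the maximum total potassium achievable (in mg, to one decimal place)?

Potassium per kcal: carrots 4.46, kidney beans 2.13, sunflower seeds 1.864, peanut butter 1.019.
Take 3 servings of carrots: uses 150 kcal, +669.0 mg potassium (running total 669.0 mg).
Take 1 serving of kidney beans: uses 223 kcal, +475.0 mg potassium (running total 1144.0 mg).
Take 3 servings of sunflower seeds: uses 486 kcal, +906.0 mg potassium (running total 2050.0 mg).
Take 0.2804 servings of peanut butter: uses 60 kcal, +61.1 mg potassium (running total 2111.1 mg).
Filling greedily by potassium-per-kcal is optimal for one linear limit, giving 2111.1 mg.

2111.1 mg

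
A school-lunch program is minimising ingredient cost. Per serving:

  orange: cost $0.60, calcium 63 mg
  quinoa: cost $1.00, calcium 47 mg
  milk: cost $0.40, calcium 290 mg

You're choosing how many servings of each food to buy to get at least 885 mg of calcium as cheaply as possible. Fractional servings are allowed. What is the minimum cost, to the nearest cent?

$1.22

Cost per mg of calcium: milk $0.0014, orange $0.0095, quinoa $0.0213.
With no serving limits, use only milk: 885 mg / 290 mg = 3.052 servings × $0.40 = $1.22.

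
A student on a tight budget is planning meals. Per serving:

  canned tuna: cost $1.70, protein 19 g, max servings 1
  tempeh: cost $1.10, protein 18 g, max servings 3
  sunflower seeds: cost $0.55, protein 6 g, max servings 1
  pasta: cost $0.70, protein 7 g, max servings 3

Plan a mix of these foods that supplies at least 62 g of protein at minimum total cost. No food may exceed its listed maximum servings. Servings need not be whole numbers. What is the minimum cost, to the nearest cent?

$4.02

Cost per g of protein: tempeh $0.0611, canned tuna $0.0895, sunflower seeds $0.0917, pasta $0.1000.
Take 3 servings of tempeh: +54.0 g protein for $3.30 (total $3.30, still need 8.0 g).
Take 0.4211 servings of canned tuna: +8.0 g protein for $0.72 (total $4.02, still need 0.0 g).
Greedy by cheapest-per-g is optimal for a single linear constraint, so the minimum cost is $4.02.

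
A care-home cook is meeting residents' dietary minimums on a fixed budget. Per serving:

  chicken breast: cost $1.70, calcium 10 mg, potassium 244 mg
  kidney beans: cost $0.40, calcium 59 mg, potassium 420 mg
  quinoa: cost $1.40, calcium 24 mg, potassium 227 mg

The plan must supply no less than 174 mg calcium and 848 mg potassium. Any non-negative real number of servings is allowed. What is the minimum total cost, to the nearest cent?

A basic optimal solution has at most two foods positive. Try each food alone and each pair with both targets met exactly.
chicken breast only: max(174/10, 848/244) = 17.4 servings → $29.58.
kidney beans only: max(174/59, 848/420) = 2.949 servings → $1.18.
quinoa only: max(174/24, 848/227) = 7.25 servings → $10.15.
chicken breast + kidney beans with both targets exact would need a negative amount; discard.
chicken breast + quinoa with both targets exact would need a negative amount; discard.
kidney beans + quinoa with both targets exact would need a negative amount; discard.
So the least-cost plan costs $1.18.

$1.18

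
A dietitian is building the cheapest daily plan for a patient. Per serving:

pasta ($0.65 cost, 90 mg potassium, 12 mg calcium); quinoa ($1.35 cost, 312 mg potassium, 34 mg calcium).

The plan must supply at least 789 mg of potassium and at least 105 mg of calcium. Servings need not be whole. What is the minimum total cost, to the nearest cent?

With two linear requirements the optimum uses one or two foods; enumerate the corners.
pasta only: max(789/90, 105/12) = 8.767 servings → $5.70.
quinoa only: max(789/312, 105/34) = 3.088 servings → $4.17.
pasta + quinoa with both tight: 8.675 servings and 0.02632 servings → $5.67.
Cheapest feasible corner: $4.17.

$4.17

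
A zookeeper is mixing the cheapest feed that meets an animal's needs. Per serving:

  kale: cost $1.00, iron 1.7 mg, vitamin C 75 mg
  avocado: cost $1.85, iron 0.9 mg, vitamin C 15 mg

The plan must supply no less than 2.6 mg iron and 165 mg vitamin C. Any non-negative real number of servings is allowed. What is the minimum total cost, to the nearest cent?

With two linear requirements the optimum uses one or two foods; enumerate the corners.
kale only: max(2.6/1.7, 165/75) = 2.2 servings → $2.20.
avocado only: max(2.6/0.9, 165/15) = 11 servings → $20.35.
kale + avocado with both targets exact would need a negative amount; discard.
Cheapest feasible corner: $2.20.

$2.20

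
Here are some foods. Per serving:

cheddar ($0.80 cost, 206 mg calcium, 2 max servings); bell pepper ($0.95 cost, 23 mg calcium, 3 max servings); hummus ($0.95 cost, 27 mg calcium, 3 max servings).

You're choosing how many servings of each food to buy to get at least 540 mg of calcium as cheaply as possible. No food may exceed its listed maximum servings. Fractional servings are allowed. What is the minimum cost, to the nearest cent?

Cost per mg of calcium: cheddar $0.0039, hummus $0.0352, bell pepper $0.0413.
Take 2 servings of cheddar: +412.0 mg calcium for $1.60 (total $1.60, still need 128.0 mg).
Take 3 servings of hummus: +81.0 mg calcium for $2.85 (total $4.45, still need 47.0 mg).
Take 2.043 servings of bell pepper: +47.0 mg calcium for $1.94 (total $6.39, still need 0.0 mg).
Filling from the cheapest source first is optimal under one linear minimum: $6.39.

$6.39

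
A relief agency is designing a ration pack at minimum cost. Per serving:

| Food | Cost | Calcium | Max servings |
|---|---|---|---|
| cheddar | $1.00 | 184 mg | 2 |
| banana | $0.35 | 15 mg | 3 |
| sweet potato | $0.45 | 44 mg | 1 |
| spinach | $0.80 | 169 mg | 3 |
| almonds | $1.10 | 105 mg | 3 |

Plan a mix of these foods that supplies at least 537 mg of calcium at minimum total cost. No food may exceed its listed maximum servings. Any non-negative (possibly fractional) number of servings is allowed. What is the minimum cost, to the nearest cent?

Cost per mg of calcium: spinach $0.0047, cheddar $0.0054, sweet potato $0.0102, almonds $0.0105, banana $0.0233.
Take 3 servings of spinach: +507.0 mg calcium for $2.40 (total $2.40, still need 30.0 mg).
Take 0.163 servings of cheddar: +30.0 mg calcium for $0.16 (total $2.56, still need 0.0 mg).
Filling from the cheapest source first is optimal under one linear minimum: $2.56.

$2.56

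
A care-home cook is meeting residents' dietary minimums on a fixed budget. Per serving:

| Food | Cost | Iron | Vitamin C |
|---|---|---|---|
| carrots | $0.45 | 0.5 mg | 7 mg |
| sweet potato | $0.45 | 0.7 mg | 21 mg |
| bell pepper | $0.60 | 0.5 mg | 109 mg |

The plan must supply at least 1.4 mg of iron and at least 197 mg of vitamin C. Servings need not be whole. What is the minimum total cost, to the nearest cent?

The cheapest plan sits at a corner of the feasible region — with two constraints it uses at most two foods.
carrots only: max(1.4/0.5, 197/7) = 28.14 servings → $12.66.
sweet potato only: max(1.4/0.7, 197/21) = 9.381 servings → $4.22.
bell pepper only: max(1.4/0.5, 197/109) = 2.8 servings → $1.68.
carrots + sweet potato: intersection lies outside the first quadrant.
carrots + bell pepper with both tight: 1.061 servings and 1.739 servings → $1.52.
sweet potato + bell pepper with both tight: 0.8222 servings and 1.649 servings → $1.36.
Cheapest feasible corner: $1.36.

$1.36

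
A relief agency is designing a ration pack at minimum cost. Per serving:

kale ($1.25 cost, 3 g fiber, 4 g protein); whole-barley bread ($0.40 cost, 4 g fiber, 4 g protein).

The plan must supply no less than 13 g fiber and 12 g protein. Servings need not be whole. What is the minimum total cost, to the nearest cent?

At the optimum either one food covers both requirements or two foods hit both targets exactly; no other combination can be cheaper.
kale only: max(13/3, 12/4) = 4.333 servings → $5.42.
whole-barley bread only: max(13/4, 12/4) = 3.25 servings → $1.30.
kale + whole-barley bread: intersection lies outside the first quadrant.
Cheapest feasible corner: $1.30.

$1.30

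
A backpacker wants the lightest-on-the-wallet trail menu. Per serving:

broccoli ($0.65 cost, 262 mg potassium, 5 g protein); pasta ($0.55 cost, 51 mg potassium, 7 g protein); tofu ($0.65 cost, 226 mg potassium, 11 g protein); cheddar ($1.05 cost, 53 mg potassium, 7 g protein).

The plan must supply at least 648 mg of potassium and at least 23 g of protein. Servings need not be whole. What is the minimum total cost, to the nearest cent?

Check every corner: each single food scaled to meet both minima, and each pair solved so both constraints bind.
broccoli only: max(648/262, 23/5) = 4.6 servings → $2.99.
pasta only: max(648/51, 23/7) = 12.71 servings → $6.99.
tofu only: max(648/226, 23/11) = 2.867 servings → $1.86.
cheddar only: max(648/53, 23/7) = 12.23 servings → $12.84.
broccoli + pasta with both tight: 2.13 servings and 1.764 servings → $2.35.
broccoli + tofu with both tight: 1.102 servings and 1.59 servings → $1.75.
broccoli + cheddar with both tight: 2.114 servings and 1.776 servings → $3.24.
pasta + tofu: intersection lies outside the first quadrant.
pasta + cheddar: intersection lies outside the first quadrant.
tofu + cheddar: the both-tight solution has a negative serving — not a feasible corner.
The minimum over all feasible corners is $1.75.

$1.75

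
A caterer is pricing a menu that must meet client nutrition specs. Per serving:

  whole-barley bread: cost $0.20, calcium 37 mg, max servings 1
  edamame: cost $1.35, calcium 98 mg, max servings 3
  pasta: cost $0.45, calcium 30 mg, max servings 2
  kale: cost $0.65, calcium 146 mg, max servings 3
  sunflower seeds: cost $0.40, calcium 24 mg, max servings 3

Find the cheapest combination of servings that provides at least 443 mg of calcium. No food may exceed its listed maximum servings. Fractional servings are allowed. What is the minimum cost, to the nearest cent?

$1.98

Cost per mg of calcium: kale $0.0045, whole-barley bread $0.0054, edamame $0.0138, pasta $0.0150, sunflower seeds $0.0167.
Take 3 servings of kale: +438.0 mg calcium for $1.95 (total $1.95, still need 5.0 mg).
Take 0.1351 servings of whole-barley bread: +5.0 mg calcium for $0.03 (total $1.98, still need 0.0 mg).
Greedy by cheapest-per-mg is optimal for a single linear constraint, so the minimum cost is $1.98.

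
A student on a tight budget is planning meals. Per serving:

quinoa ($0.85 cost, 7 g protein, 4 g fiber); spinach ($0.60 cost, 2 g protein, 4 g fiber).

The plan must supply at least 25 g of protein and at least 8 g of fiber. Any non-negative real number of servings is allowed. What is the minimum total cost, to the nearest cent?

With two linear requirements the optimum uses one or two foods; enumerate the corners.
quinoa only: max(25/7, 8/4) = 3.571 servings → $3.04.
spinach only: max(25/2, 8/4) = 12.5 servings → $7.50.
quinoa + spinach with both targets exact would need a negative amount; discard.
Cheapest feasible corner: $3.04.

$3.04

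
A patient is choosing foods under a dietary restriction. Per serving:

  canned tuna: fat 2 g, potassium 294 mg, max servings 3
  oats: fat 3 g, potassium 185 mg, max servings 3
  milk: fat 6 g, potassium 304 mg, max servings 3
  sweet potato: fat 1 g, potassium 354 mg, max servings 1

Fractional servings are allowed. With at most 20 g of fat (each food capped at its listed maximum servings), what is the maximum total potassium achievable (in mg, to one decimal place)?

1993.7 mg

Potassium per g fat: sweet potato 354, canned tuna 147, oats 61.67, milk 50.67.
Take 1 serving of sweet potato: uses 1 g fat, +354.0 mg potassium (running total 354.0 mg).
Take 3 servings of canned tuna: uses 6 g fat, +882.0 mg potassium (running total 1236.0 mg).
Take 3 servings of oats: uses 9 g fat, +555.0 mg potassium (running total 1791.0 mg).
Take 0.6667 servings of milk: uses 4 g fat, +202.7 mg potassium (running total 1993.7 mg).
Filling greedily by potassium-per-g fat is optimal for one linear limit, giving 1993.7 mg.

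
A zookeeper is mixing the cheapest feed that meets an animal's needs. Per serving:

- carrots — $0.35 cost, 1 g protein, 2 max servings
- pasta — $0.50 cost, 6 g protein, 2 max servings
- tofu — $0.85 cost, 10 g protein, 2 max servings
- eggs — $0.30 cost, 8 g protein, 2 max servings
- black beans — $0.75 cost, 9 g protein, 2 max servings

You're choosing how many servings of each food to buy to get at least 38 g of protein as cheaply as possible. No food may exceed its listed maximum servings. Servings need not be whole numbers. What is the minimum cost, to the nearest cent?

$2.43

Cost per g of protein: eggs $0.0375, pasta $0.0833, black beans $0.0833, tofu $0.0850, carrots $0.3500.
Take 2 servings of eggs: +16.0 g protein for $0.60 (total $0.60, still need 22.0 g).
Take 2 servings of pasta: +12.0 g protein for $1.00 (total $1.60, still need 10.0 g).
Take 1.111 servings of black beans: +10.0 g protein for $0.83 (total $2.43, still need 0.0 g).
Filling from the cheapest source first is optimal under one linear minimum: $2.43.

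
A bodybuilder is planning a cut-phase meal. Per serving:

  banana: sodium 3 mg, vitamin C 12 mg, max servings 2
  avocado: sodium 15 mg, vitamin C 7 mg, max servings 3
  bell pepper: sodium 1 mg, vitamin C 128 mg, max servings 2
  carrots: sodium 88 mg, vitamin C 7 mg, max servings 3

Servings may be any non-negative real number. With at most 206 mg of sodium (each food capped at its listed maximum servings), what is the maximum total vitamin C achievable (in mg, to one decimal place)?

313.2 mg

Vitamin C per mg sodium: bell pepper 128, banana 4, avocado 0.4667, carrots 0.07955.
Take 2 servings of bell pepper: uses 2 mg sodium, +256.0 mg vitamin C (running total 256.0 mg).
Take 2 servings of banana: uses 6 mg sodium, +24.0 mg vitamin C (running total 280.0 mg).
Take 3 servings of avocado: uses 45 mg sodium, +21.0 mg vitamin C (running total 301.0 mg).
Take 1.739 servings of carrots: uses 153 mg sodium, +12.2 mg vitamin C (running total 313.2 mg).
Greedy by best ratio exhausts the sodium allowance optimally: 313.2 mg.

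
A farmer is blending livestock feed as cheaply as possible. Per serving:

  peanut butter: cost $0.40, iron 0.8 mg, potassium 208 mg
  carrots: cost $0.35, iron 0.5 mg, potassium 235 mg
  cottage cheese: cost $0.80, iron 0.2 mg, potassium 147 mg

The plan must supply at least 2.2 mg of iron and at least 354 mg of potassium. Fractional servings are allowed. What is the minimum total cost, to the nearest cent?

Two binding constraints pin down two serving amounts, so the optimal mix uses at most two foods. The candidates are each food alone (scaled to the tighter of iron/potassium) and each pair with both constraints tight.
peanut butter only: max(2.2/0.8, 354/208) = 2.75 servings → $1.10.
carrots only: max(2.2/0.5, 354/235) = 4.4 servings → $1.54.
cottage cheese only: max(2.2/0.2, 354/147) = 11 servings → $8.80.
peanut butter + carrots: the both-tight solution has a negative serving — not a feasible corner.
peanut butter + cottage cheese: intersection lies outside the first quadrant.
carrots + cottage cheese: the both-tight solution has a negative serving — not a feasible corner.
Cheapest feasible corner: $1.10.

$1.10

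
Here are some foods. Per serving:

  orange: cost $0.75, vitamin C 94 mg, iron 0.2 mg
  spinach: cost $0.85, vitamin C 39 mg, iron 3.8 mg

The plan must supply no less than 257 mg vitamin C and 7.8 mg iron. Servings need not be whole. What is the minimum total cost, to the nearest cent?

The cheapest plan sits at a corner of the feasible region — with two constraints it uses at most two foods.
orange only: max(257/94, 7.8/0.2) = 39 servings → $29.25.
spinach only: max(257/39, 7.8/3.8) = 6.59 servings → $5.60.
orange + spinach with both tight: 1.924 servings and 1.951 servings → $3.10.
Cheapest feasible corner: $3.10.

$3.10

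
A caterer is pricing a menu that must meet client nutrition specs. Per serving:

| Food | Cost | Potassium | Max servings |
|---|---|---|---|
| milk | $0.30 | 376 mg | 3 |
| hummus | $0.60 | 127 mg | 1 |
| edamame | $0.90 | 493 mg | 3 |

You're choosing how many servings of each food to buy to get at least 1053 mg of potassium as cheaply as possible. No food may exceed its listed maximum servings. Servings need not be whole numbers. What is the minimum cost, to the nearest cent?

$0.84

Cost per mg of potassium: milk $0.0008, edamame $0.0018, hummus $0.0047.
Take 2.801 servings of milk: +1053.0 mg potassium for $0.84 (total $0.84, still need 0.0 mg).
Filling from the cheapest source first is optimal under one linear minimum: $0.84.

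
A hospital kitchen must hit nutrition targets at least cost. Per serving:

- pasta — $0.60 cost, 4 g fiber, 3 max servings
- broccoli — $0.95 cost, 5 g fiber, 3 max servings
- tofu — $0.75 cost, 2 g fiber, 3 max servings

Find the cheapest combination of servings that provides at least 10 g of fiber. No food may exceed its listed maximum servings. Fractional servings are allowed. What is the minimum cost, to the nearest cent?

Cost per g of fiber: pasta $0.1500, broccoli $0.1900, tofu $0.3750.
Take 2.5 servings of pasta: +10.0 g fiber for $1.50 (total $1.50, still need 0.0 g).
Greedy by cheapest-per-g is optimal for a single linear constraint, so the minimum cost is $1.50.

$1.50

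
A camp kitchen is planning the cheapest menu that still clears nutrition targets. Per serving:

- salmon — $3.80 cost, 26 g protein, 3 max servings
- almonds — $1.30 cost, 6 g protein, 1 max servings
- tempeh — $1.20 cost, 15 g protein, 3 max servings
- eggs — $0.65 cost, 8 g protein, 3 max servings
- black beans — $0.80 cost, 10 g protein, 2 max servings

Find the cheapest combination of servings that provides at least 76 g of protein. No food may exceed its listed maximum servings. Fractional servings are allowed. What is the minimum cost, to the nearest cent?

$6.09

Cost per g of protein: tempeh $0.0800, black beans $0.0800, eggs $0.0813, salmon $0.1462, almonds $0.2167.
Take 3 servings of tempeh: +45.0 g protein for $3.60 (total $3.60, still need 31.0 g).
Take 2 servings of black beans: +20.0 g protein for $1.60 (total $5.20, still need 11.0 g).
Take 1.375 servings of eggs: +11.0 g protein for $0.89 (total $6.09, still need 0.0 g).
Greedy by cheapest-per-g is optimal for a single linear constraint, so the minimum cost is $6.09.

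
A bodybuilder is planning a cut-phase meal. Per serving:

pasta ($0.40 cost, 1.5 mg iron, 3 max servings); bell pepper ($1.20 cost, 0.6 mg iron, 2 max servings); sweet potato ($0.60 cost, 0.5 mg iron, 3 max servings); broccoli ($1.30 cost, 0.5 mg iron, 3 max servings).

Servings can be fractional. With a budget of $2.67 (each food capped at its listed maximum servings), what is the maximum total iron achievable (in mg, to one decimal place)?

Iron per dollar: pasta 3.75, sweet potato 0.8333, bell pepper 0.5, broccoli 0.3846.
Take 3 servings of pasta: spends $1.20, +4.5 mg iron (running total 4.5 mg).
Take 2.45 servings of sweet potato: spends $1.47, +1.2 mg iron (running total 5.7 mg).
Greedy by best ratio exhausts the cost allowance optimally: 5.7 mg.

5.7 mg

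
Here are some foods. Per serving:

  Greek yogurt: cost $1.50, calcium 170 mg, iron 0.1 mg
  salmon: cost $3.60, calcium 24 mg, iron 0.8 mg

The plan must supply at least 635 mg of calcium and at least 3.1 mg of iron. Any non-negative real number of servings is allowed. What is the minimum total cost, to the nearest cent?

$17.36

Compare the cost at each extreme point of the feasible region.
Greek yogurt only: max(635/170, 3.1/0.1) = 31 servings → $46.50.
salmon only: max(635/24, 3.1/0.8) = 26.46 servings → $95.25.
Greek yogurt + salmon with both tight: 3.246 servings and 3.469 servings → $17.36.
The minimum over all feasible corners is $17.36.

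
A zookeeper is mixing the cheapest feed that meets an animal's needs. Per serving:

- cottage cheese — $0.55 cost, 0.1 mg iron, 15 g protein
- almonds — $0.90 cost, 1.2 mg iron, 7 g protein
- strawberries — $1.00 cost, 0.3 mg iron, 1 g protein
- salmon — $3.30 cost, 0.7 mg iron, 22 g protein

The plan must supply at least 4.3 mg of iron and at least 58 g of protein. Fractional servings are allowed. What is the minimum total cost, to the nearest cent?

$4.31

Two binding constraints pin down two serving amounts, so the optimal mix uses at most two foods. The candidates are each food alone (scaled to the tighter of iron/protein) and each pair with both constraints tight.
cottage cheese only: max(4.3/0.1, 58/15) = 43 servings → $23.65.
almonds only: max(4.3/1.2, 58/7) = 8.286 servings → $7.46.
strawberries only: max(4.3/0.3, 58/1) = 58 servings → $58.00.
salmon only: max(4.3/0.7, 58/22) = 6.143 servings → $20.27.
cottage cheese + almonds with both tight: 2.283 servings and 3.393 servings → $4.31.
cottage cheese + strawberries with both tight: 2.977 servings and 13.34 servings → $14.98.
cottage cheese + salmon: intersection lies outside the first quadrant.
almonds + strawberries with both targets exact would need a negative amount; discard.
almonds + salmon with both tight: 2.512 servings and 1.837 servings → $8.32.
strawberries + salmon with both tight: 9.153 servings and 2.22 servings → $16.48.
Cheapest feasible corner: $4.31.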